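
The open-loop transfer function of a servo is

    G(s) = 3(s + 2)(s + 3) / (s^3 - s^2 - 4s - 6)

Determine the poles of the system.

s = 3, -1 + j, -1 - j

The poles are the roots of the denominator s^3 - s^2 - 4s - 6 = 0.
Trying s = 3: the polynomial evaluates to 0, so (s - 3) is a factor.
Dividing out leaves s^2 + 2s + 2 = 0.
The quadratic formula then gives s = -1 ± 1j.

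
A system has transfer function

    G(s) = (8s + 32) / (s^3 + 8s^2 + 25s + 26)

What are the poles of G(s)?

s = -3 ± 2j, -2

The poles are the roots of the denominator s^3 + 8s^2 + 25s + 26 = 0.
Trying s = -2: the polynomial evaluates to 0, so (s + 2) is a factor.
Dividing out leaves s^2 + 6s + 13 = 0.
The quadratic formula then gives s = -3 ± 2j.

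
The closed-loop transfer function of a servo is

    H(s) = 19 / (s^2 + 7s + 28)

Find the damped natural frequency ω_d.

ω_d ≈ 3.969 rad/s

Comparing s^2 + 7s + 28 to s^2 + 2ζωₙs + ωₙ²: ωₙ = √28 ≈ 5.292 rad/s and ζ = 7/(2·√28) ≈ 0.6614.
ζωₙ = 7/2 = 3.5, so ω_d = ωₙ√(1−ζ²) = √(ωₙ² − (ζωₙ)²) = √(28 − 3.5²) = √15.75 ≈ 3.969 rad/s.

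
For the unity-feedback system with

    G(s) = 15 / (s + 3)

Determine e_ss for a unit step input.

e_ss = 0.1667

G(s) has no poles at the origin.
This is a Type 0 system. Kp = lim_{s→0} G(s) = 15/3 = 5.
e_ss = 1/(1 + Kp) = 1/(1 + 5) = 1/6 ≈ 0.1667.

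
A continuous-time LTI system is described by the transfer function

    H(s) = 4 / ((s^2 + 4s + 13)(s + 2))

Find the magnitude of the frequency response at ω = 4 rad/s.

Substitute s = j4: numerator = 4, denominator = -70 + j20.
|H(j4)| = |4| / |-70 + j20| = 4 / 72.801 ≈ 0.05494.

|H(j4)| ≈ 0.05494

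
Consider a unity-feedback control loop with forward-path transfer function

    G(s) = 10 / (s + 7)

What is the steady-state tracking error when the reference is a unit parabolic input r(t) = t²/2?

e_ss = ∞

G(s) has no poles at the origin.
This is a Type 0 system; Ka = lim_{s→0} s^2·G(s) = 0, so the steady-state error for a parabola input is infinite.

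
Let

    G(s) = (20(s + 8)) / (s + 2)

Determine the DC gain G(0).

At s = 0 each factor (s + a) contributes a and each (s^2 + bs + c) contributes c.
G(0) = 20·(8) / ((2)) = 160/2 = 80.

G(0) = 80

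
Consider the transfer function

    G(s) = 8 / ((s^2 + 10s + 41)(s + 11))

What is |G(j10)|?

Substitute s = j10: numerator = 8, denominator = -1649 + j510.
|G(j10)| = |8| / |-1649 + j510| = 8 / 1726.1 ≈ 0.004635.

|G(j10)| ≈ 0.004635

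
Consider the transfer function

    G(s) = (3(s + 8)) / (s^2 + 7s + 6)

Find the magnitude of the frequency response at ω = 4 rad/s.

|G(j4)| ≈ 0.9025

Substitute s = j4: numerator = 24 + j12, denominator = -10 + j28.
|G(j4)| = |24 + j12| / |-10 + j28| = 26.833 / 29.732 ≈ 0.9025.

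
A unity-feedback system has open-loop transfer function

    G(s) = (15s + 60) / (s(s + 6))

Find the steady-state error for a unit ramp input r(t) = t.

G(s) has one pole at the origin.
This is a Type 1 system. Kv = lim_{s→0} s·G(s) = 60/6 = 10.
e_ss = 1/Kv = 1/(10) = 1/10 ≈ 0.1000.

e_ss = 0.1000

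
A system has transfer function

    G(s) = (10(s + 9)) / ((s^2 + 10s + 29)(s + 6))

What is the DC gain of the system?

G(0) = 15/29 ≈ 0.5172

At s = 0 each factor (s + a) contributes a and each (s^2 + bs + c) contributes c.
G(0) = 10·(9) / ((29) · (6)) = 90/174 = 15/29.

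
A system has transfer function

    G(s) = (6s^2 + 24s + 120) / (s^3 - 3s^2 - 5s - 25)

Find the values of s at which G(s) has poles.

The poles are the roots of the denominator s^3 - 3s^2 - 5s - 25 = 0.
Trying s = 5: the polynomial evaluates to 0, so (s - 5) is a factor.
Dividing out leaves s^2 + 2s + 5 = 0.
The quadratic formula then gives s = -1 ± 2j.

s = -1 + 2j, -1 - 2j, 5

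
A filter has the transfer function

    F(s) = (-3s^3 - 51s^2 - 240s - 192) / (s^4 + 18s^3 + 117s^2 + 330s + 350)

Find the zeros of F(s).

Set the numerator to zero: -3s^3 - 51s^2 - 240s - 192 = 0, i.e. -3·(s^3 + 17s^2 + 80s + 64) = 0.
Factoring: (s + 8)^2(s + 1) = 0.

s = -8, -8, -1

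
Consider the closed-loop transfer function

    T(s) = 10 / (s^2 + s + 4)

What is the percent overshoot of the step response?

%OS ≈ 44.4%

Comparing s^2 + s + 4 to s^2 + 2ζωₙs + ωₙ²: ωₙ = 2 rad/s and ζ = 1/(2·2) = 0.25.
%OS = 100·exp(−πζ/√(1−ζ²)) = 100·exp(−π·0.25/√(1−0.25²)) ≈ 44.4%.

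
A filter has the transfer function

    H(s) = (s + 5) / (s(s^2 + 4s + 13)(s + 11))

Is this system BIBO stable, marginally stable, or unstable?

The poles can be read from the denominator factors: s = 0, -2 + 3j, -2 - 3j, -11.
Since the simple pole(s) at s = 0 lie on the jω-axis with none in the right half-plane, the system is marginally stable.

marginally stable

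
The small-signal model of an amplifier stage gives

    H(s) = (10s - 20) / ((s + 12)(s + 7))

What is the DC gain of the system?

H(0) = -5/21 ≈ -0.2381

Set s = 0: H(0) = (-20) / (84) = -5/21.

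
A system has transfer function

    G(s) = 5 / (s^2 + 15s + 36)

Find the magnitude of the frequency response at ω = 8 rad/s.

Substitute s = j8: numerator = 5, denominator = -28 + j120.
|G(j8)| = |5| / |-28 + j120| = 5 / 123.22 ≈ 0.04058.

|G(j8)| ≈ 0.04058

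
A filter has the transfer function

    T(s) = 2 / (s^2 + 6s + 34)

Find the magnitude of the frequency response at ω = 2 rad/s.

|T(j2)| ≈ 0.06190

Substitute s = j2: numerator = 2, denominator = 30 + j12.
|T(j2)| = |2| / |30 + j12| = 2 / 32.311 ≈ 0.06190.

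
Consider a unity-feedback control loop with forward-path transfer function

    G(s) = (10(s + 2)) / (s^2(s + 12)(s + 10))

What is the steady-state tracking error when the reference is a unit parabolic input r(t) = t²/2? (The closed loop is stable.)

e_ss = 6

G(s) has 2 poles at the origin.
This is a Type 2 system. Ka = lim_{s→0} s^2·G(s) = 20/120 = 1/6.
e_ss = 1/Ka = 1/(1/6) = 6.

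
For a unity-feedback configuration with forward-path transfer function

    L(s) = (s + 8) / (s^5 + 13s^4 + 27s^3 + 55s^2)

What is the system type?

Type 2

The denominator has 2 factors of s at the origin (free integrators), so this is a Type 2 system.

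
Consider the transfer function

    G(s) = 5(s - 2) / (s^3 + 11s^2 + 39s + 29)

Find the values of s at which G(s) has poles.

s = -1, -5 + 2j, -5 - 2j

The poles are the roots of the denominator s^3 + 11s^2 + 39s + 29 = 0.
Trying s = -1: the polynomial evaluates to 0, so (s + 1) is a factor.
Dividing out leaves s^2 + 10s + 29 = 0.
The quadratic formula then gives s = -5 ± 2j.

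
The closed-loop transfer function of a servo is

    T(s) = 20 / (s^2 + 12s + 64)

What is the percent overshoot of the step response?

Comparing s^2 + 12s + 64 to s^2 + 2ζωₙs + ωₙ²: ωₙ = 8 rad/s and ζ = 12/(2·8) = 0.75.
%OS = 100·exp(−πζ/√(1−ζ²)) = 100·exp(−π·0.75/√(1−0.75²)) ≈ 2.84%.

%OS ≈ 2.84%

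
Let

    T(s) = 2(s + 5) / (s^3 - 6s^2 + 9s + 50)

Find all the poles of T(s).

s = -2, 4 ± 3j

The poles are the roots of the denominator s^3 - 6s^2 + 9s + 50 = 0.
Trying s = -2: the polynomial evaluates to 0, so (s + 2) is a factor.
Dividing out leaves s^2 - 8s + 25 = 0.
The quadratic formula then gives s = 4 ± 3j.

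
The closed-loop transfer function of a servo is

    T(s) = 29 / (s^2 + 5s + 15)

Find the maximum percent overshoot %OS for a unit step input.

%OS ≈ 7.03%

Comparing s^2 + 5s + 15 to s^2 + 2ζωₙs + ωₙ²: ωₙ = √15 ≈ 3.873 rad/s and ζ = 5/(2·√15) ≈ 0.6455.
%OS = 100·exp(−πζ/√(1−ζ²)) = 100·exp(−π·0.6455/√(1−0.6455²)) ≈ 7.03%.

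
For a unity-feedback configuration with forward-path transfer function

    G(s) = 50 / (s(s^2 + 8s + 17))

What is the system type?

Type 1

The denominator has 1 factor of s at the origin (free integrator), so this is a Type 1 system.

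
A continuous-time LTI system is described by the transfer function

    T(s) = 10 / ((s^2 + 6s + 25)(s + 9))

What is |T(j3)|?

Substitute s = j3: numerator = 10, denominator = 90 + j210.
|T(j3)| = |10| / |90 + j210| = 10 / 228.47 ≈ 0.04377.

|T(j3)| ≈ 0.04377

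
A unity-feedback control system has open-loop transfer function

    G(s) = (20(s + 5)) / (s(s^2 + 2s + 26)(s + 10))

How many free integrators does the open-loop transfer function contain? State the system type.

Type 1

The denominator has 1 factor of s at the origin (free integrator), so this is a Type 1 system.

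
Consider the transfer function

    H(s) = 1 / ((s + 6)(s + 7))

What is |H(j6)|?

|H(j6)| ≈ 0.01278

Substitute s = j6: numerator = 1, denominator = 6 + j78.
|H(j6)| = |1| / |6 + j78| = 1 / 78.230 ≈ 0.01278.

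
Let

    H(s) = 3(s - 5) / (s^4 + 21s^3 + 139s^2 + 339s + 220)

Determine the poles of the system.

The poles are the roots of the denominator s^4 + 21s^3 + 139s^2 + 339s + 220 = 0.
Trying s = -1: the polynomial evaluates to 0, so (s + 1) is a factor.
Dividing out leaves s^3 + 20s^2 + 119s + 220 = 0.
This factors further as (s + 4)(s + 5)(s + 11) = 0.

s = -1, -4, -5, -11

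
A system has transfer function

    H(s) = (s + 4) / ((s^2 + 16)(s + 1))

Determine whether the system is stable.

The poles can be read from the denominator factors: s = 4j, -4j, -1.
Since the simple pole(s) at s = 4j, -4j lie on the jω-axis with none in the right half-plane, the system is marginally stable.

marginally stable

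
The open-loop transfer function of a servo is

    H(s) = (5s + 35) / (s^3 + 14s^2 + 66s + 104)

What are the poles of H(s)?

The poles are the roots of the denominator s^3 + 14s^2 + 66s + 104 = 0.
Trying s = -4: the polynomial evaluates to 0, so (s + 4) is a factor.
Dividing out leaves s^2 + 10s + 26 = 0.
The quadratic formula then gives s = -5 ± 1j.

s = -5 + j, -5 - j, -4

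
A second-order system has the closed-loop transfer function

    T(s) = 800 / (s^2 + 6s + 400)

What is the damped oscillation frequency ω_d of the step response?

ω_d ≈ 19.77 rad/s

Comparing s^2 + 6s + 400 to s^2 + 2ζωₙs + ωₙ²: ωₙ = 20 rad/s and ζ = 6/(2·20) = 0.15.
ζωₙ = 6/2 = 3, so ω_d = ωₙ√(1−ζ²) = √(ωₙ² − (ζωₙ)²) = √(400 − 3²) = √391 ≈ 19.77 rad/s.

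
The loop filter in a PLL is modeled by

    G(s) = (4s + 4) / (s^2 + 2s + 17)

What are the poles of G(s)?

The poles are the roots of the denominator s^2 + 2s + 17 = 0.
Using the quadratic formula: s = (-2 ± √(-64))/2 = -1 ± 4j.

s = -1 ± 4j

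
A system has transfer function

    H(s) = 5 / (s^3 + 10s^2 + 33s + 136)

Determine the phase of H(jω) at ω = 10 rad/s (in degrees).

At s = j10: numerator = 5, denominator = -864 - j670.
∠H = ∠num − ∠den = 0° − (-142.21°) = 142.2°.

∠H(j10) ≈ 142.2°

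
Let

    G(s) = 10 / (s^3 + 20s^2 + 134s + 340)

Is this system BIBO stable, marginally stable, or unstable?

The denominator s^3 + 20s^2 + 134s + 340 factors as (s^2 + 10s + 34)(s + 10), giving poles at s = -5 ± 3j, -10.
Since all poles lie strictly in the left half-plane, the system is stable.

stable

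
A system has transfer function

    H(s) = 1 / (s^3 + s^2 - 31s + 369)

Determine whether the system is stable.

The denominator s^3 + s^2 - 31s + 369 factors as (s + 9)(s^2 - 8s + 41), giving poles at s = -9, 4 + 5j, 4 - 5j.
Since the pole(s) at s = 4 + 5j, 4 - 5j lie in the right half-plane, the system is unstable.

unstable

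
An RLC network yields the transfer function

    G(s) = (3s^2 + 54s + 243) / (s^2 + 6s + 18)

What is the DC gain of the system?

Set s = 0: G(0) = (243) / (18) = 27/2.

G(0) = 27/2 ≈ 13.50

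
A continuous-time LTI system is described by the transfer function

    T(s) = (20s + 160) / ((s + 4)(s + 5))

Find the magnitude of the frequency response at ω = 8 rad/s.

|T(j8)| ≈ 2.682

Substitute s = j8: numerator = 160 + j160, denominator = -44 + j72.
|T(j8)| = |160 + j160| / |-44 + j72| = 226.27 / 84.380 ≈ 2.682.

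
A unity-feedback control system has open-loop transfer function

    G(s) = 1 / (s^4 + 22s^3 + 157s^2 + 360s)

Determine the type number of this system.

Type 1

Factor s from the denominator: s^4 + 22s^3 + 157s^2 + 360s = s·(s^3 + 22s^2 + 157s + 360).
There is 1 pole at the origin, so the system is Type 1.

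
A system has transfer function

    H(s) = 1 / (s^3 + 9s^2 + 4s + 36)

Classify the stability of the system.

The denominator s^3 + 9s^2 + 4s + 36 factors as (s^2 + 4)(s + 9), giving poles at s = 2j, -2j, -9.
Since the simple pole(s) at s = ±2j lie on the jω-axis with none in the right half-plane, the system is marginally stable.

marginally stable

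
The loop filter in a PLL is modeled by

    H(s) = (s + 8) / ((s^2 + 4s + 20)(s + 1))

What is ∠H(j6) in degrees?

At s = j6: numerator = 8 + j6, denominator = -160 - j72.
∠H = ∠num − ∠den = 36.870° − (-155.77°) = 192.6°, which wraps to -167.4°.

∠H(j6) ≈ -167.4°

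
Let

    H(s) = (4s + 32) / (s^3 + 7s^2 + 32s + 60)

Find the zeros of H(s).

Set the numerator to zero: 4s + 32 = 0, i.e. 4·(s + 8) = 0.
So s = -8.

s = -8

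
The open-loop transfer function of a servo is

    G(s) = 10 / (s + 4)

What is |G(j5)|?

Substitute s = j5: numerator = 10, denominator = 4 + j5.
|G(j5)| = |10| / |4 + j5| = 10 / 6.4031 ≈ 1.562.

|G(j5)| ≈ 1.562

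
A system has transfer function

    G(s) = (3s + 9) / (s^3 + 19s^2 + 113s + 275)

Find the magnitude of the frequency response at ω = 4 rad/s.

|G(j4)| ≈ 0.03855

Substitute s = j4: numerator = 9 + j12, denominator = -29 + j388.
|G(j4)| = |9 + j12| / |-29 + j388| = 15 / 389.08 ≈ 0.03855.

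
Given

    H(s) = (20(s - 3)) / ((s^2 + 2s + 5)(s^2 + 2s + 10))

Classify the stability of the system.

The poles can be read from the denominator factors: s = -1 + 2j, -1 - 2j, -1 + 3j, -1 - 3j.
Since all poles lie strictly in the left half-plane, the system is stable.

stable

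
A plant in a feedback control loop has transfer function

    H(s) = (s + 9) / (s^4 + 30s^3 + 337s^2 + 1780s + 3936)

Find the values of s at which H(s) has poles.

The poles are the roots of the denominator s^4 + 30s^3 + 337s^2 + 1780s + 3936 = 0.
Trying s = -8: the polynomial evaluates to 0, so (s + 8) is a factor.
Dividing out leaves s^3 + 22s^2 + 161s + 492 = 0.
This factors further as (s^2 + 10s + 41)(s + 12) = 0.

s = -5 + 4j, -5 - 4j, -8, -12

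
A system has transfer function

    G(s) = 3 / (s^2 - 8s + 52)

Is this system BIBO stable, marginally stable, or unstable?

unstable

The poles can be read from the denominator factors: s = 4 + 6j, 4 - 6j.
Since the pole(s) at s = 4 + 6j, 4 - 6j lie in the right half-plane, the system is unstable.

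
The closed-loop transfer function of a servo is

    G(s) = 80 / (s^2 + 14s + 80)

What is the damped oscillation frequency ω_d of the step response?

ω_d ≈ 5.568 rad/s

Comparing s^2 + 14s + 80 to s^2 + 2ζωₙs + ωₙ²: ωₙ = √80 ≈ 8.944 rad/s and ζ = 14/(2·√80) ≈ 0.7826.
ζωₙ = 14/2 = 7, so ω_d = ωₙ√(1−ζ²) = √(ωₙ² − (ζωₙ)²) = √(80 − 7²) = √31 ≈ 5.568 rad/s.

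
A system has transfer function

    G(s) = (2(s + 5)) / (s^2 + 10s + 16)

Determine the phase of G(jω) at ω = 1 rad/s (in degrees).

At s = j1: numerator = 10 + j2, denominator = 15 + j10.
∠G = ∠num − ∠den = 11.310° − (33.690°) = -22.38°.

∠G(j1) ≈ -22.38°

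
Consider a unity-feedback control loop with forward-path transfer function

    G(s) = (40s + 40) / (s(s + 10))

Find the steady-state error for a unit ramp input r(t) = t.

G(s) has one pole at the origin.
This is a Type 1 system. Kv = lim_{s→0} s·G(s) = 40/10 = 4.
e_ss = 1/Kv = 1/(4) = 1/4 ≈ 0.2500.

e_ss = 0.2500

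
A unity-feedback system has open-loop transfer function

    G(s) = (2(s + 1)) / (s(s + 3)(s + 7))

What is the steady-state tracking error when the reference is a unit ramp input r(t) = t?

e_ss = 10.50

G(s) has one pole at the origin.
This is a Type 1 system. Kv = lim_{s→0} s·G(s) = 2/21.
e_ss = 1/Kv = 1/(2/21) = 21/2 ≈ 10.50.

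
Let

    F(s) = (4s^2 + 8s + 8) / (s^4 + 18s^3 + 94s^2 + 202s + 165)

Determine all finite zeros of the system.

s = -1 ± j

Set the numerator to zero: 4s^2 + 8s + 8 = 0, i.e. 4·(s^2 + 2s + 2) = 0.
Factoring: (s^2 + 2s + 2) = 0.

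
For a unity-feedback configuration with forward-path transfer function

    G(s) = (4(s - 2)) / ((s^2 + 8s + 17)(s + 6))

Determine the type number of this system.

Type 0

The denominator has no factor of s at the origin — no free integrator — so this is a Type 0 system.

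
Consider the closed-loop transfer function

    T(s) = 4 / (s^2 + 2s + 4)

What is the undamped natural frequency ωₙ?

ωₙ = 2 rad/s

Compare the denominator to the standard form s^2 + 2ζωₙs + ωₙ².
ωₙ² = 4, so ωₙ = 2 rad/s.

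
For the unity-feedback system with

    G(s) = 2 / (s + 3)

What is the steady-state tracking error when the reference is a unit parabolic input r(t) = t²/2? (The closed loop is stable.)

G(s) has no poles at the origin.
This is a Type 0 system; Ka = lim_{s→0} s^2·G(s) = 0, so the steady-state error for a parabola input is infinite.

e_ss = ∞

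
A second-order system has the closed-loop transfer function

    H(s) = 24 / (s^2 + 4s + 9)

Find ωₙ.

ωₙ = 3 rad/s

Compare the denominator to the standard form s^2 + 2ζωₙs + ωₙ².
ωₙ² = 9, so ωₙ = 3 rad/s.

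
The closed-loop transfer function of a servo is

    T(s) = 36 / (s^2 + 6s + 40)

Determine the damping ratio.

Compare the denominator to the standard form s^2 + 2ζωₙs + ωₙ².
ωₙ² = 40, so ωₙ = √40 ≈ 6.325 rad/s.
2ζωₙ = 6, so ζ = 6/(2·√40) ≈ 0.4743.

ζ ≈ 0.4743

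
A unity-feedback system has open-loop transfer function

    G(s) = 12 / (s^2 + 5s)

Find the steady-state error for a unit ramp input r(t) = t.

e_ss = 0.4167

G(s) has one pole at the origin.
This is a Type 1 system. Kv = lim_{s→0} s·G(s) = 12/5.
e_ss = 1/Kv = 1/(12/5) = 5/12 ≈ 0.4167.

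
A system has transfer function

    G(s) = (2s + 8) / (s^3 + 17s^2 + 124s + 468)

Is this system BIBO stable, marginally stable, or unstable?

The denominator s^3 + 17s^2 + 124s + 468 factors as (s + 9)(s^2 + 8s + 52), giving poles at s = -9, -4 ± 6j.
Since all poles lie strictly in the left half-plane, the system is stable.

stable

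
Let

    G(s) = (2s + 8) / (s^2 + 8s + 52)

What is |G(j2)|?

Substitute s = j2: numerator = 8 + j4, denominator = 48 + j16.
|G(j2)| = |8 + j4| / |48 + j16| = 8.9443 / 50.596 ≈ 0.1768.

|G(j2)| ≈ 0.1768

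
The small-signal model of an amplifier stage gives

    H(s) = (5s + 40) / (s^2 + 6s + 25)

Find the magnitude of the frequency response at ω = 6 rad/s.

|H(j6)| ≈ 1.328

Substitute s = j6: numerator = 40 + j30, denominator = -11 + j36.
|H(j6)| = |40 + j30| / |-11 + j36| = 50 / 37.643 ≈ 1.328.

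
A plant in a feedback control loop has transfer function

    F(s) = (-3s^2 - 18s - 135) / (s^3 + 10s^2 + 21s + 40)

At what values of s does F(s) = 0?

Set the numerator to zero: -3s^2 - 18s - 135 = 0, i.e. -3·(s^2 + 6s + 45) = 0.
Factoring: (s^2 + 6s + 45) = 0.

s = -3 + 6j, -3 - 6j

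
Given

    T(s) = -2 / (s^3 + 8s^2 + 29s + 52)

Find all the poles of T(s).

The poles are the roots of the denominator s^3 + 8s^2 + 29s + 52 = 0.
Trying s = -4: the polynomial evaluates to 0, so (s + 4) is a factor.
Dividing out leaves s^2 + 4s + 13 = 0.
The quadratic formula then gives s = -2 ± 3j.

s = -2 ± 3j, -4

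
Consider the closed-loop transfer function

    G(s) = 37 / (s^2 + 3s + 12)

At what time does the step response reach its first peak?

Comparing s^2 + 3s + 12 to s^2 + 2ζωₙs + ωₙ²: ωₙ = √12 ≈ 3.464 rad/s and ζ = 3/(2·√12) ≈ 0.4330.
ζωₙ = 3/2 = 1.5, so ω_d = ωₙ√(1−ζ²) = √(ωₙ² − (ζωₙ)²) = √(12 − 1.5²) = √9.75 ≈ 3.122 rad/s.
t_p = π/ω_d = π/3.122 ≈ 1.006 s.

t_p ≈ 1.006 s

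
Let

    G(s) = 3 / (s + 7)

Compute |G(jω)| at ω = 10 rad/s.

|G(j10)| ≈ 0.2458

Substitute s = j10: numerator = 3, denominator = 7 + j10.
|G(j10)| = |3| / |7 + j10| = 3 / 12.207 ≈ 0.2458.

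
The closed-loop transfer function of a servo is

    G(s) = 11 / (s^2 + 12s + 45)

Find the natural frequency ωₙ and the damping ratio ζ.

Compare the denominator to the standard form s^2 + 2ζωₙs + ωₙ².
ωₙ² = 45, so ωₙ = √45 ≈ 6.708 rad/s.
2ζωₙ = 12, so ζ = 12/(2·√45) ≈ 0.8944.
With ζ = 0.8944 the response is underdamped.

ωₙ ≈ 6.708 rad/s, ζ ≈ 0.8944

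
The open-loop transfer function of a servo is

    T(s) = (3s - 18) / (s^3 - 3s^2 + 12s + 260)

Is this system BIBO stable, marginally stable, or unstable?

The denominator s^3 - 3s^2 + 12s + 260 factors as (s + 5)(s^2 - 8s + 52), giving poles at s = -5, 4 + 6j, 4 - 6j.
Since the pole(s) at s = 4 + 6j, 4 - 6j lie in the right half-plane, the system is unstable.

unstable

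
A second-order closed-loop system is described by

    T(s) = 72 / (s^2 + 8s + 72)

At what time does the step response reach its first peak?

Comparing s^2 + 8s + 72 to s^2 + 2ζωₙs + ωₙ²: ωₙ = √72 ≈ 8.485 rad/s and ζ = 8/(2·√72) ≈ 0.4714.
ζωₙ = 8/2 = 4, so ω_d = ωₙ√(1−ζ²) = √(ωₙ² − (ζωₙ)²) = √(72 − 4²) = √56 ≈ 7.483 rad/s.
t_p = π/ω_d = π/7.483 ≈ 0.4198 s.

t_p ≈ 0.4198 s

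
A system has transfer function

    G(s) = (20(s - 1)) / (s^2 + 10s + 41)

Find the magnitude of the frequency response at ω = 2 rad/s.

|G(j2)| ≈ 1.063

Substitute s = j2: numerator = -20 + j40, denominator = 37 + j20.
|G(j2)| = |-20 + j40| / |37 + j20| = 44.721 / 42.059 ≈ 1.063.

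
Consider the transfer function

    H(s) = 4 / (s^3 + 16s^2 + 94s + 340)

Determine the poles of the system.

The poles are the roots of the denominator s^3 + 16s^2 + 94s + 340 = 0.
Trying s = -10: the polynomial evaluates to 0, so (s + 10) is a factor.
Dividing out leaves s^2 + 6s + 34 = 0.
The quadratic formula then gives s = -3 ± 5j.

s = -3 ± 5j, -10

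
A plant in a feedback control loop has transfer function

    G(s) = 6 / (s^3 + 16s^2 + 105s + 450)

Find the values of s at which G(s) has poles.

The poles are the roots of the denominator s^3 + 16s^2 + 105s + 450 = 0.
Trying s = -10: the polynomial evaluates to 0, so (s + 10) is a factor.
Dividing out leaves s^2 + 6s + 45 = 0.
The quadratic formula then gives s = -3 ± 6j.

s = -3 ± 6j, -10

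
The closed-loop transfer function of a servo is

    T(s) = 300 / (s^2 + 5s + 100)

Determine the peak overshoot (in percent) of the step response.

%OS ≈ 44.4%

Comparing s^2 + 5s + 100 to s^2 + 2ζωₙs + ωₙ²: ωₙ = 10 rad/s and ζ = 5/(2·10) = 0.25.
%OS = 100·exp(−πζ/√(1−ζ²)) = 100·exp(−π·0.25/√(1−0.25²)) ≈ 44.4%.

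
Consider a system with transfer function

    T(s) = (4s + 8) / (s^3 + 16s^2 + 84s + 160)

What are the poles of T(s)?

The poles are the roots of the denominator s^3 + 16s^2 + 84s + 160 = 0.
Trying s = -8: the polynomial evaluates to 0, so (s + 8) is a factor.
Dividing out leaves s^2 + 8s + 20 = 0.
The quadratic formula then gives s = -4 ± 2j.

s = -4 ± 2j, -8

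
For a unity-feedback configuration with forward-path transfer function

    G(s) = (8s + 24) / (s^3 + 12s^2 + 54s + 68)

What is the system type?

Type 0

The denominator has no factor of s at the origin — no free integrator — so this is a Type 0 system.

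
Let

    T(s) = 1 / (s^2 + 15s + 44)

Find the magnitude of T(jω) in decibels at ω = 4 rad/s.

Substitute s = j4: numerator = 1, denominator = 28 + j60.
|T(j4)| = |1| / |28 + j60| = 1 / 66.212 ≈ 0.01510.
In decibels: 20·log₁₀(0.01510) ≈ -36.4 dB.

|T(j4)|_dB ≈ -36.4 dB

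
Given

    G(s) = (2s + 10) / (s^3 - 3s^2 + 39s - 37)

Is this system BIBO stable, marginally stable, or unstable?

The denominator s^3 - 3s^2 + 39s - 37 factors as (s^2 - 2s + 37)(s - 1), giving poles at s = 1 ± 6j, 1.
Since the pole(s) at s = 1 ± 6j, 1 lie in the right half-plane, the system is unstable.

unstable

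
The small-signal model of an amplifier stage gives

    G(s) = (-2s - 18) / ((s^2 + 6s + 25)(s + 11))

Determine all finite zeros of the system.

s = -9

Set the numerator to zero: -2s - 18 = 0, i.e. -2·(s + 9) = 0.
So s = -9.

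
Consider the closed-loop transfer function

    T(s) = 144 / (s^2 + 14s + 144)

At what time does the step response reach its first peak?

t_p ≈ 0.3223 s

Comparing s^2 + 14s + 144 to s^2 + 2ζωₙs + ωₙ²: ωₙ = 12 rad/s and ζ = 14/(2·12) ≈ 0.5833.
ζωₙ = 14/2 = 7, so ω_d = ωₙ√(1−ζ²) = √(ωₙ² − (ζωₙ)²) = √(144 − 7²) = √95 ≈ 9.747 rad/s.
t_p = π/ω_d = π/9.747 ≈ 0.3223 s.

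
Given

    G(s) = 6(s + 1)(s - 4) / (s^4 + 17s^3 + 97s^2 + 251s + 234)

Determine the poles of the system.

The poles are the roots of the denominator s^4 + 17s^3 + 97s^2 + 251s + 234 = 0.
Trying s = -9: the polynomial evaluates to 0, so (s + 9) is a factor.
Dividing out leaves s^3 + 8s^2 + 25s + 26 = 0.
This factors further as (s^2 + 6s + 13)(s + 2) = 0.

s = -3 ± 2j, -9, -2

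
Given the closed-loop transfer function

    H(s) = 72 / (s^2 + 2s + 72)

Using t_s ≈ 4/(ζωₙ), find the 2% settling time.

Comparing s^2 + 2s + 72 to s^2 + 2ζωₙs + ωₙ²: ωₙ = √72 ≈ 8.485 rad/s and ζ = 2/(2·√72) ≈ 0.1179.
ζωₙ = 2/2 = 1, so t_s ≈ 4/(ζωₙ) = 4/1 = 4 s.

t_s ≈ 4 s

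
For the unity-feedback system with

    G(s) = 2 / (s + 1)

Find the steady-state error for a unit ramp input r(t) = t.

G(s) has no poles at the origin.
This is a Type 0 system; Kv = lim_{s→0} s·G(s) = 0, so the steady-state error for a ramp input is infinite.

e_ss = ∞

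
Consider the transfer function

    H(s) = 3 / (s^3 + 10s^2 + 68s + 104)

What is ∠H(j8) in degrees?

At s = j8: numerator = 3, denominator = -536 + j32.
∠H = ∠num − ∠den = 0° − (176.58°) = -176.6°.

∠H(j8) ≈ -176.6°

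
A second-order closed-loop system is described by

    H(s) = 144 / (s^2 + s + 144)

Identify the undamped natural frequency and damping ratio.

Compare the denominator to the standard form s^2 + 2ζωₙs + ωₙ².
ωₙ² = 144, so ωₙ = 12 rad/s.
2ζωₙ = 1, so ζ = 1/(2·12) ≈ 0.04167.

ωₙ = 12 rad/s, ζ ≈ 0.04167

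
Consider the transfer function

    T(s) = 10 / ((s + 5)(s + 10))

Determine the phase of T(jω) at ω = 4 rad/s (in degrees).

∠T(j4) ≈ -60.46°

At s = j4: numerator = 10, denominator = 34 + j60.
∠T = ∠num − ∠den = 0° − (60.461°) = -60.46°.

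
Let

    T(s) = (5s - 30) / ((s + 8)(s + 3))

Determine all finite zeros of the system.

s = 6

Set the numerator to zero: 5s - 30 = 0, i.e. 5·(s - 6) = 0.
So s = 6.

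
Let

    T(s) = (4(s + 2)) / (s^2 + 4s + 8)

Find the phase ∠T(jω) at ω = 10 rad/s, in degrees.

At s = j10: numerator = 8 + j40, denominator = -92 + j40.
∠T = ∠num − ∠den = 78.690° − (156.50°) = -77.81°.

∠T(j10) ≈ -77.81°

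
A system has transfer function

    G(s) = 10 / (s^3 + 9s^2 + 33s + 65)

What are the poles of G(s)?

The poles are the roots of the denominator s^3 + 9s^2 + 33s + 65 = 0.
Trying s = -5: the polynomial evaluates to 0, so (s + 5) is a factor.
Dividing out leaves s^2 + 4s + 13 = 0.
The quadratic formula then gives s = -2 ± 3j.

s = -2 + 3j, -2 - 3j, -5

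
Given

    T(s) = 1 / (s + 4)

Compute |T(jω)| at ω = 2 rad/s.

|T(j2)| ≈ 0.2236

Substitute s = j2: numerator = 1, denominator = 4 + j2.
|T(j2)| = |1| / |4 + j2| = 1 / 4.4721 ≈ 0.2236.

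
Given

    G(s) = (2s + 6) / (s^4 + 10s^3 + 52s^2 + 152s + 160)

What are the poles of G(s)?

s = -2 + 4j, -2 - 4j, -2, -4

The poles are the roots of the denominator s^4 + 10s^3 + 52s^2 + 152s + 160 = 0.
Trying s = -2: the polynomial evaluates to 0, so (s + 2) is a factor.
Dividing out leaves s^3 + 8s^2 + 36s + 80 = 0.
This factors further as (s^2 + 4s + 20)(s + 4) = 0.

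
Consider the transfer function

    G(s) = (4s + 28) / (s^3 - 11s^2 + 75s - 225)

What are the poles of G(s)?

s = 3 ± 6j, 5

The poles are the roots of the denominator s^3 - 11s^2 + 75s - 225 = 0.
Trying s = 5: the polynomial evaluates to 0, so (s - 5) is a factor.
Dividing out leaves s^2 - 6s + 45 = 0.
The quadratic formula then gives s = 3 ± 6j.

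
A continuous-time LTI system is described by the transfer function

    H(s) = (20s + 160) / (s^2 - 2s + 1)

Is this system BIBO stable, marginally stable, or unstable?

The denominator s^2 - 2s + 1 factors as (s - 1)^2, giving poles at s = 1, 1.
Since the pole(s) at s = 1, 1 lie in the right half-plane, the system is unstable.

unstable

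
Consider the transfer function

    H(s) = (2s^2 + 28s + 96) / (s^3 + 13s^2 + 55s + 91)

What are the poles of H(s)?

s = -3 + 2j, -3 - 2j, -7

The poles are the roots of the denominator s^3 + 13s^2 + 55s + 91 = 0.
Trying s = -7: the polynomial evaluates to 0, so (s + 7) is a factor.
Dividing out leaves s^2 + 6s + 13 = 0.
The quadratic formula then gives s = -3 ± 2j.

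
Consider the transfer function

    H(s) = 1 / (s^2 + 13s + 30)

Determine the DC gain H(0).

H(0) = 1/30 ≈ 0.03333

Set s = 0: H(0) = (1) / (30) = 1/30.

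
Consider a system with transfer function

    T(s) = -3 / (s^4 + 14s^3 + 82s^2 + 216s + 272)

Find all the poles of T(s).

s = -2 ± 2j, -5 ± 3j

The poles are the roots of the denominator s^4 + 14s^3 + 82s^2 + 216s + 272 = 0.
No real roots exist; factor into two real quadratics: (s^2 + 4s + 8)(s^2 + 10s + 34) = 0.
Each quadratic gives a conjugate pair via the quadratic formula.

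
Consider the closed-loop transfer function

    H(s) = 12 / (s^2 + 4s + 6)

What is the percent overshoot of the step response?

Comparing s^2 + 4s + 6 to s^2 + 2ζωₙs + ωₙ²: ωₙ = √6 ≈ 2.449 rad/s and ζ = 4/(2·√6) ≈ 0.8165.
%OS = 100·exp(−πζ/√(1−ζ²)) = 100·exp(−π·0.8165/√(1−0.8165²)) ≈ 1.18%.

%OS ≈ 1.18%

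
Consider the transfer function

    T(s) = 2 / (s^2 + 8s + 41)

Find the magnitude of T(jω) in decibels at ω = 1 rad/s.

Substitute s = j1: numerator = 2, denominator = 40 + j8.
|T(j1)| = |2| / |40 + j8| = 2 / 40.792 ≈ 0.04903.
In decibels: 20·log₁₀(0.04903) ≈ -26.2 dB.

|T(j1)|_dB ≈ -26.2 dB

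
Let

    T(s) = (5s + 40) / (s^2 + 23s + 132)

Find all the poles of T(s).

The poles are the roots of the denominator s^2 + 23s + 132 = 0.
Factoring: (s + 12)(s + 11) = 0, so s = -12 and s = -11.

s = -12, -11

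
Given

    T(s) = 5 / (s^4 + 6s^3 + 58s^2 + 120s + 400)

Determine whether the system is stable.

stable

The denominator s^4 + 6s^3 + 58s^2 + 120s + 400 factors as (s^2 + 4s + 40)(s^2 + 2s + 10), giving poles at s = -2 + 6j, -2 - 6j, -1 + 3j, -1 - 3j.
Since all poles lie strictly in the left half-plane, the system is stable.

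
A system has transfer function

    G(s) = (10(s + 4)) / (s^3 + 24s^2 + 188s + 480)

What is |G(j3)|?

Substitute s = j3: numerator = 40 + j30, denominator = 264 + j537.
|G(j3)| = |40 + j30| / |264 + j537| = 50 / 598.39 ≈ 0.08356.

|G(j3)| ≈ 0.08356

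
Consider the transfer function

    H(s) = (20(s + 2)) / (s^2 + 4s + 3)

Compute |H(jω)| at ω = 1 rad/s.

Substitute s = j1: numerator = 40 + j20, denominator = 2 + j4.
|H(j1)| = |40 + j20| / |2 + j4| = 44.721 / 4.4721 = 10.

|H(j1)| = 10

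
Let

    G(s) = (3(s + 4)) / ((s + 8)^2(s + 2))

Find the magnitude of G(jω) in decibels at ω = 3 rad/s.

Substitute s = j3: numerator = 12 + j9, denominator = -34 + j261.
|G(j3)| = |12 + j9| / |-34 + j261| = 15 / 263.21 ≈ 0.05699.
In decibels: 20·log₁₀(0.05699) ≈ -24.9 dB.

|G(j3)|_dB ≈ -24.9 dB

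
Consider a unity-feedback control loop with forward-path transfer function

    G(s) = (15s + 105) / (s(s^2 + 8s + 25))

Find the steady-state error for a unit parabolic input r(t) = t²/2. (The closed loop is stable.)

e_ss = ∞

G(s) has one pole at the origin.
This is a Type 1 system; Ka = lim_{s→0} s^2·G(s) = 0, so the steady-state error for a parabola input is infinite.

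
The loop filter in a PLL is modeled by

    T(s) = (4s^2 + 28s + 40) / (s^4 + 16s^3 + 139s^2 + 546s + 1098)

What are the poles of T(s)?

The poles are the roots of the denominator s^4 + 16s^3 + 139s^2 + 546s + 1098 = 0.
No real roots exist; factor into two real quadratics: (s^2 + 10s + 61)(s^2 + 6s + 18) = 0.
Each quadratic gives a conjugate pair via the quadratic formula.

s = -5 + 6j, -5 - 6j, -3 + 3j, -3 - 3j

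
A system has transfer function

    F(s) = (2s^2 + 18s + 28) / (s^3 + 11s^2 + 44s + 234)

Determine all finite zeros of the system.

s = -7, -2

Set the numerator to zero: 2s^2 + 18s + 28 = 0, i.e. 2·(s^2 + 9s + 14) = 0.
Factoring: (s + 7)(s + 2) = 0.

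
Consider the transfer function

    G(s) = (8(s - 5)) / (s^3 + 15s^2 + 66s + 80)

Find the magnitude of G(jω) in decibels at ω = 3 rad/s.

|G(j3)|_dB ≈ -11.7 dB

Substitute s = j3: numerator = -40 + j24, denominator = -55 + j171.
|G(j3)| = |-40 + j24| / |-55 + j171| = 46.648 / 179.63 ≈ 0.2597.
In decibels: 20·log₁₀(0.2597) ≈ -11.7 dB.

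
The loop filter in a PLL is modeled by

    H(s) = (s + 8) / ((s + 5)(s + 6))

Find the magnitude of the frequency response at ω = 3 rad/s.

Substitute s = j3: numerator = 8 + j3, denominator = 21 + j33.
|H(j3)| = |8 + j3| / |21 + j33| = 8.5440 / 39.115 ≈ 0.2184.

|H(j3)| ≈ 0.2184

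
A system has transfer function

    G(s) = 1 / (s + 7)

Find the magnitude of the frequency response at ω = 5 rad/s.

Substitute s = j5: numerator = 1, denominator = 7 + j5.
|G(j5)| = |1| / |7 + j5| = 1 / 8.6023 ≈ 0.1162.

|G(j5)| ≈ 0.1162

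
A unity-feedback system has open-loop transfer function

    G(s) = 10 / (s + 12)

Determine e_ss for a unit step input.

e_ss = 0.5455

G(s) has no poles at the origin.
This is a Type 0 system. Kp = lim_{s→0} G(s) = 10/12 = 5/6.
e_ss = 1/(1 + Kp) = 1/(1 + 5/6) = 6/11 ≈ 0.5455.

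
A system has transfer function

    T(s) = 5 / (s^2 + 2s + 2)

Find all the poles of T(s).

s = -1 ± j

The poles are the roots of the denominator s^2 + 2s + 2 = 0.
Using the quadratic formula: s = (-2 ± √(-4))/2 = -1 ± 1j.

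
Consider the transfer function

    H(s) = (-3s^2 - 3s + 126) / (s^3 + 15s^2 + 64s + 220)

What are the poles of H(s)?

The poles are the roots of the denominator s^3 + 15s^2 + 64s + 220 = 0.
Trying s = -11: the polynomial evaluates to 0, so (s + 11) is a factor.
Dividing out leaves s^2 + 4s + 20 = 0.
The quadratic formula then gives s = -2 ± 4j.

s = -2 + 4j, -2 - 4j, -11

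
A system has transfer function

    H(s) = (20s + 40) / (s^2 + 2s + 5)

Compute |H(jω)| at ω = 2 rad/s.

|H(j2)| ≈ 13.72

Substitute s = j2: numerator = 40 + j40, denominator = 1 + j4.
|H(j2)| = |40 + j40| / |1 + j4| = 56.569 / 4.1231 ≈ 13.72.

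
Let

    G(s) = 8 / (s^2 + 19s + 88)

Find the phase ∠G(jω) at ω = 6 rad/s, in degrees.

At s = j6: numerator = 8, denominator = 52 + j114.
∠G = ∠num − ∠den = 0° − (65.480°) = -65.48°.

∠G(j6) ≈ -65.48°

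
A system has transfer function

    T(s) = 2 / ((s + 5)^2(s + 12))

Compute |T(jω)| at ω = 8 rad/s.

Substitute s = j8: numerator = 2, denominator = -1108 + j648.
|T(j8)| = |2| / |-1108 + j648| = 2 / 1283.6 ≈ 0.001558.

|T(j8)| ≈ 0.001558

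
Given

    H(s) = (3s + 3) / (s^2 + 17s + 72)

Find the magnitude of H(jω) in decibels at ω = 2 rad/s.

Substitute s = j2: numerator = 3 + j6, denominator = 68 + j34.
|H(j2)| = |3 + j6| / |68 + j34| = 6.7082 / 76.026 ≈ 0.08824.
In decibels: 20·log₁₀(0.08824) ≈ -21.1 dB.

|H(j2)|_dB ≈ -21.1 dB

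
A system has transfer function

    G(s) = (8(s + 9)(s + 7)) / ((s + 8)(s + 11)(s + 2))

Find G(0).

At s = 0 each factor (s + a) contributes a and each (s^2 + bs + c) contributes c.
G(0) = 8·(9) · (7) / ((8) · (11) · (2)) = 504/176 = 63/22.

G(0) = 63/22 ≈ 2.864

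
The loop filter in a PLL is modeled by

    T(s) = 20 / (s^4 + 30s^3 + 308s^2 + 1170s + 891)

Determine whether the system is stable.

The denominator s^4 + 30s^3 + 308s^2 + 1170s + 891 factors as (s + 11)(s + 9)^2(s + 1), giving poles at s = -11, -9, -1, -9.
Since all poles lie strictly in the left half-plane, the system is stable.

stable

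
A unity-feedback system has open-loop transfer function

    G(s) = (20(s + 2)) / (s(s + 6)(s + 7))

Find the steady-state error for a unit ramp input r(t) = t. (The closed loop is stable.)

e_ss = 1.050

G(s) has one pole at the origin.
This is a Type 1 system. Kv = lim_{s→0} s·G(s) = 40/42 = 20/21.
e_ss = 1/Kv = 1/(20/21) = 21/20 ≈ 1.050.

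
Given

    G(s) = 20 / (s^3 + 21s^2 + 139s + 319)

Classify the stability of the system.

stable

The denominator s^3 + 21s^2 + 139s + 319 factors as (s + 11)(s^2 + 10s + 29), giving poles at s = -11, -5 ± 2j.
Since all poles lie strictly in the left half-plane, the system is stable.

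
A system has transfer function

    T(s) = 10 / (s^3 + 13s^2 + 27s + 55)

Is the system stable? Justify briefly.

stable

The denominator s^3 + 13s^2 + 27s + 55 factors as (s^2 + 2s + 5)(s + 11), giving poles at s = -1 ± 2j, -11.
Since all poles lie strictly in the left half-plane, the system is stable.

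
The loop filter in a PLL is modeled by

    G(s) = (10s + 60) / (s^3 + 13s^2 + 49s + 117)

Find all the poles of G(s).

The poles are the roots of the denominator s^3 + 13s^2 + 49s + 117 = 0.
Trying s = -9: the polynomial evaluates to 0, so (s + 9) is a factor.
Dividing out leaves s^2 + 4s + 13 = 0.
The quadratic formula then gives s = -2 ± 3j.

s = -2 ± 3j, -9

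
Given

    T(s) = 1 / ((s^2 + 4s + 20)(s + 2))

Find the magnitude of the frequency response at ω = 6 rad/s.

Substitute s = j6: numerator = 1, denominator = -176 - j48.
|T(j6)| = |1| / |-176 - j48| = 1 / 182.43 ≈ 0.005482.

|T(j6)| ≈ 0.005482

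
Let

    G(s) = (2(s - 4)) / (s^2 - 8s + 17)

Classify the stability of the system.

unstable

The denominator s^2 - 8s + 17 factors as (s^2 - 8s + 17), giving poles at s = 4 ± j.
Since the pole(s) at s = 4 ± j lie in the right half-plane, the system is unstable.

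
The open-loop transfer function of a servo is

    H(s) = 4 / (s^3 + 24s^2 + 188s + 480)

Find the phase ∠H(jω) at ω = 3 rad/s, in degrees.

∠H(j3) ≈ -63.82°

At s = j3: numerator = 4, denominator = 264 + j537.
∠H = ∠num − ∠den = 0° − (63.820°) = -63.82°.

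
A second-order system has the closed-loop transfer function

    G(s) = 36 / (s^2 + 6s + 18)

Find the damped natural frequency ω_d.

Comparing s^2 + 6s + 18 to s^2 + 2ζωₙs + ωₙ²: ωₙ = √18 ≈ 4.243 rad/s and ζ = 6/(2·√18) ≈ 0.7071.
ζωₙ = 6/2 = 3, so ω_d = ωₙ√(1−ζ²) = √(ωₙ² − (ζωₙ)²) = √(18 − 3²) = √9 = 3 rad/s.

ω_d = 3 rad/s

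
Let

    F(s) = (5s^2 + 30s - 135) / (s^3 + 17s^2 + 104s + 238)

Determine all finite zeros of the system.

s = 3, -9

Set the numerator to zero: 5s^2 + 30s - 135 = 0, i.e. 5·(s^2 + 6s - 27) = 0.
Factoring: (s - 3)(s + 9) = 0.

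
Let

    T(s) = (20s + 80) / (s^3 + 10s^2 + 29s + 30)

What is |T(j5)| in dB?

|T(j5)|_dB ≈ -4.74 dB

Substitute s = j5: numerator = 80 + j100, denominator = -220 + j20.
|T(j5)| = |80 + j100| / |-220 + j20| = 128.06 / 220.91 ≈ 0.5797.
In decibels: 20·log₁₀(0.5797) ≈ -4.74 dB.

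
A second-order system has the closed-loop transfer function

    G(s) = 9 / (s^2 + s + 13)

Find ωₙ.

Compare the denominator to the standard form s^2 + 2ζωₙs + ωₙ².
ωₙ² = 13, so ωₙ = √13 ≈ 3.606 rad/s.

ωₙ ≈ 3.606 rad/s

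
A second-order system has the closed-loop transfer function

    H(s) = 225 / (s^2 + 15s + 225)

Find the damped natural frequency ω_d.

ω_d ≈ 12.99 rad/s

Comparing s^2 + 15s + 225 to s^2 + 2ζωₙs + ωₙ²: ωₙ = 15 rad/s and ζ = 15/(2·15) = 0.5.
ζωₙ = 15/2 = 7.5, so ω_d = ωₙ√(1−ζ²) = √(ωₙ² − (ζωₙ)²) = √(225 − 7.5²) = √168.75 ≈ 12.99 rad/s.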